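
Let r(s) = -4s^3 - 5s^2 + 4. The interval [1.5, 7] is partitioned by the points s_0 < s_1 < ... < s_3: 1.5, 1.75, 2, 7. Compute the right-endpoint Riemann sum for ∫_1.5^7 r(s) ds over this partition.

-8085.1875

Subinterval widths: 0.25, 0.25, 5.
Right endpoints: 1.75, 2, 7.
r(1.75) = -32.75, r(2) = -48, r(7) = -1613.
Sum = Σ Δs_i · r(s_i).
Sum = -8085.1875.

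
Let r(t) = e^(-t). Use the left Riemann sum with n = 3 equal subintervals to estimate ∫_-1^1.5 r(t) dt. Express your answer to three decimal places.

Δt = (1.5 − (-1))/3 = 5/6.
Left endpoints: -1, -1/6, 2/3.
r(-1) ≈ 2.718, r(-1/6) ≈ 1.181, r(2/3) ≈ 0.513.
Sum = Δt · [r(-1) + r(-1/6) + r(2/3)].
Sum ≈ 3.678.

3.678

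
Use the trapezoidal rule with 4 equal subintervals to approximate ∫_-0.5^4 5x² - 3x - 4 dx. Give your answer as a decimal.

Δx = (4 − (-0.5))/4 = 1.125.
f(-0.5) = -1.25, f(0.625) = -3.921875, f(1.75) = 6.0625, f(2.875) = 28.703125, f(4) = 64.
T_4 = (Δx/2)·[f(x_0) + 2f(x_1) + 2f(x_2) + 2f(x_3) + f(x_4)].
Sum = 69.99609375.

69.99609375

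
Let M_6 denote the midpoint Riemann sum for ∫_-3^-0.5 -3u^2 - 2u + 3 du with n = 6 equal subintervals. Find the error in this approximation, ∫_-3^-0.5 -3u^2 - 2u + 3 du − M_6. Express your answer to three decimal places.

Exact integral: ∫_-3^-0.5 f(u) du = -10.625.
M_6 ≈ -10.51649.
Error ≈ -10.625 − (-10.51649) ≈ -0.109.

-0.109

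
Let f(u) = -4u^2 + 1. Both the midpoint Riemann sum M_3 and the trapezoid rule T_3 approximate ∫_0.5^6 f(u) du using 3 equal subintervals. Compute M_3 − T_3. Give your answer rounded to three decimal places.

18.486

M_3 ≈ -276.17130.
T_3 ≈ -294.65741.
M_3 − T_3 ≈ 18.486.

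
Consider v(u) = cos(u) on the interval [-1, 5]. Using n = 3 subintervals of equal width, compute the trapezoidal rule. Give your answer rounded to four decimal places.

Δu = (5 − (-1))/3 = 2.
v(-1) ≈ 0.5403, v(1) ≈ 0.5403, v(3) ≈ -0.9900, v(5) ≈ 0.2837.
T_3 = (Δu/2)·[v(u_0) + 2v(u_1) + 2v(u_2) + v(u_3)].
Sum ≈ -0.0754.

-0.0754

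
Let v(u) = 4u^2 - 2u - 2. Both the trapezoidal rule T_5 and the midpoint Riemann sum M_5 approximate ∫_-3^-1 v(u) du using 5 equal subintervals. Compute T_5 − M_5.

T_5 = 38.88.
M_5 = 38.56.
T_5 − M_5 = 0.32.

0.32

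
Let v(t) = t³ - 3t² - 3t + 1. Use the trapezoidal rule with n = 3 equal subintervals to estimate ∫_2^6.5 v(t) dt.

139.21875

Δt = (6.5 − 2)/3 = 1.5.
v(2) = -9, v(3.5) = -3.375, v(5) = 36, v(6.5) = 129.375.
T_3 = (Δt/2)·[v(t_0) + 2v(t_1) + 2v(t_2) + v(t_3)].
Sum = 139.21875.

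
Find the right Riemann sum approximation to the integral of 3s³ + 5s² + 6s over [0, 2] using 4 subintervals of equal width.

52.5

Δs = (2 − 0)/4 = 0.5.
Right endpoints: 0.5, 1, 1.5, 2.
f(0.5) = 4.625, f(1) = 14, f(1.5) = 30.375, f(2) = 56.
Sum = Δs · [f(0.5) + f(1) + f(1.5) + f(2)].
Sum = 52.5.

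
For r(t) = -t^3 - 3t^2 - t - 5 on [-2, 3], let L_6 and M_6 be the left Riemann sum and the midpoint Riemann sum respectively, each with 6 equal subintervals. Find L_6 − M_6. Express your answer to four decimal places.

19.0104

L_6 = -58.4375.
M_6 ≈ -77.447917.
L_6 − M_6 ≈ 19.0104.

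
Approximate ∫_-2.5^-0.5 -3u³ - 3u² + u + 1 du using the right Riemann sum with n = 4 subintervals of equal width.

7

Δu = (-0.5 − (-2.5))/4 = 0.5.
Right endpoints: -2, -1.5, -1, -0.5.
f(-2) = 11, f(-1.5) = 2.875, f(-1) = 0, f(-0.5) = 0.125.
Sum = Δu · [f(-2) + f(-1.5) + f(-1) + f(-0.5)].
Sum = 7.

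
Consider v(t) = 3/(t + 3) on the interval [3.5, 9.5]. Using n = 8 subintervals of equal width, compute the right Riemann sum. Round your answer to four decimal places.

Δt = (9.5 − 3.5)/8 = 0.75.
Right endpoints: 4.25, 5, 5.75, 6.5, 7.25, 8, 8.75, 9.5.
v(4.25) = 12/29, v(5) = 0.375, v(5.75) = 12/35, v(6.5) = 6/19, v(7.25) = 12/41, v(8) = 3/11, v(8.75) = 12/47, v(9.5) = 0.24.
Sum = Δt · [v(4.25) + v(5) + v(5.75) + ...].
Sum ≈ 1.8811.

1.8811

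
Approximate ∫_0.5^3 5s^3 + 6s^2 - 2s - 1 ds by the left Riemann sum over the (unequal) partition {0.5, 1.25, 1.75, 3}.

Subinterval widths: 0.75, 0.5, 1.25.
Left endpoints: 0.5, 1.25, 1.75.
f(0.5) = 0.125, f(1.25) = 15.640625, f(1.75) = 40.671875.
Sum = Σ Δs_i · f(s_i).
Sum = 58.75390625.

58.75390625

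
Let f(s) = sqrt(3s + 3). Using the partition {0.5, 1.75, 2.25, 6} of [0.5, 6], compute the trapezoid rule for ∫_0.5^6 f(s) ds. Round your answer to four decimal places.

Subinterval widths: 1.25, 0.5, 3.75.
f(0.5) ≈ 2.1213, f(1.75) ≈ 2.8723, f(2.25) ≈ 3.1225, f(6) ≈ 4.5826.
On each subinterval the trapezoid contributes (Δs_i/2)·[f(s_{i-1}) + f(s_i)].
Sum ≈ 19.0667.

19.0667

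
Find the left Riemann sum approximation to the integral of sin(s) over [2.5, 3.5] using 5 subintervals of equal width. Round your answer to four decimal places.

0.2298

Δs = (3.5 − 2.5)/5 = 0.2.
Left endpoints: 2.5, 2.7, 2.9, 3.1, 3.3.
f(2.5) ≈ 0.5985, f(2.7) ≈ 0.4274, f(2.9) ≈ 0.2392, f(3.1) ≈ 0.0416, f(3.3) ≈ -0.1577.
Sum = Δs · [f(2.5) + f(2.7) + f(2.9) + f(3.1) + f(3.3)].
Sum ≈ 0.2298.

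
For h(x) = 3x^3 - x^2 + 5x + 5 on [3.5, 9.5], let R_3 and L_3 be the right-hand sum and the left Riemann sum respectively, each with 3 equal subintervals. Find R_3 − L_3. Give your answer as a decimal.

R_3 = 8575.25.
L_3 = 3784.25.
R_3 − L_3 = 4791.

4791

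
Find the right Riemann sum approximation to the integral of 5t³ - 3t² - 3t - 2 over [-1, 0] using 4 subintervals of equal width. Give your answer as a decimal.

-2.234375

Δt = (0 − (-1))/4 = 0.25.
Right endpoints: -0.75, -0.5, -0.25, 0.
f(-0.75) = -3.546875, f(-0.5) = -1.875, f(-0.25) = -1.515625, f(0) = -2.
Sum = Δt · [f(-0.75) + f(-0.5) + f(-0.25) + f(0)].
Sum = -2.234375.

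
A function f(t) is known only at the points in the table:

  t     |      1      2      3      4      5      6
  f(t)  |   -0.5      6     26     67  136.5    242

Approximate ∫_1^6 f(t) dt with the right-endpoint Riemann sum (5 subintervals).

Δt = 1.
Sum = 1·[6 + 26 + 67 + 136.5 + 242] = 477.5.

477.5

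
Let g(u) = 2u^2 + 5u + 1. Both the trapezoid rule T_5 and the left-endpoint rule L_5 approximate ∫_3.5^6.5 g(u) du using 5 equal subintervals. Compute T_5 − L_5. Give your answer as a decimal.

22.5

T_5 = 232.86.
L_5 = 210.36.
T_5 − L_5 = 22.5.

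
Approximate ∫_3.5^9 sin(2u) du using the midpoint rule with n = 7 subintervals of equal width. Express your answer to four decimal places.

0.0520

Δu = (9 − 3.5)/7 = 11/14.
Midpoints: 109/28, 131/28, 153/28, 6.25, 197/28, 219/28, 241/28.
f(109/28) ≈ 0.9977, f(131/28) ≈ 0.0676, f(153/28) ≈ -0.9978, f(6.25) ≈ -0.0663, f(197/28) ≈ 0.9978, f(219/28) ≈ 0.0651, f(241/28) ≈ -0.9979.
Sum = Δu · [f(109/28) + f(131/28) + f(153/28) + ...].
Sum ≈ 0.0520.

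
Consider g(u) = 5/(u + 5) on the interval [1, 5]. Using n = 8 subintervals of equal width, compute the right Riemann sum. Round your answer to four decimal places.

Δu = (5 − 1)/8 = 0.5.
Right endpoints: 1.5, 2, 2.5, 3, 3.5, 4, 4.5, 5.
g(1.5) = 10/13, g(2) = 5/7, g(2.5) = 2/3, g(3) = 0.625, g(3.5) = 10/17, g(4) = 5/9, g(4.5) = 10/19, g(5) = 0.5.
Sum = Δu · [g(1.5) + g(2) + g(2.5) + ...].
Sum ≈ 2.4726.

2.4726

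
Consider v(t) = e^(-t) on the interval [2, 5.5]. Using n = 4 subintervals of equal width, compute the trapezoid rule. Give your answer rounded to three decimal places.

0.140

Δt = (5.5 − 2)/4 = 0.875.
v(2) ≈ 0.135, v(2.875) ≈ 0.056, v(3.75) ≈ 0.024, v(4.625) ≈ 0.010, v(5.5) ≈ 0.004.
T_4 = (Δt/2)·[v(t_0) + 2v(t_1) + 2v(t_2) + 2v(t_3) + v(t_4)].
Sum ≈ 0.140.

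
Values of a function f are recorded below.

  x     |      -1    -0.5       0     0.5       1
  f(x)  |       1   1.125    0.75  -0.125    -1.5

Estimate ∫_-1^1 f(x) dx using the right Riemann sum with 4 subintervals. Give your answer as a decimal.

Δx = 0.5.
Sum = 0.5·[1.125 + 0.75 + (-0.125) + (-1.5)] = 0.125.

0.125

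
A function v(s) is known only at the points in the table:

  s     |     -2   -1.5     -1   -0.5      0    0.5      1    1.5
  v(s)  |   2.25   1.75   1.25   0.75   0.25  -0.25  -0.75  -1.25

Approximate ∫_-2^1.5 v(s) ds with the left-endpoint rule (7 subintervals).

Δs = 0.5.
Sum = 0.5·[2.25 + 1.75 + 1.25 + 0.75 + 0.25 + (-0.25) + (-0.75)] = 2.625.

2.625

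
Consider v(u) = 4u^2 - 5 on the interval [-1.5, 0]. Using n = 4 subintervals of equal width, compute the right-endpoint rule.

-4.546875

Δu = (0 − (-1.5))/4 = 0.375.
Right endpoints: -1.125, -0.75, -0.375, 0.
v(-1.125) = 0.0625, v(-0.75) = -2.75, v(-0.375) = -4.4375, v(0) = -5.
Sum = Δu · [v(-1.125) + v(-0.75) + v(-0.375) + v(0)].
Sum = -4.546875.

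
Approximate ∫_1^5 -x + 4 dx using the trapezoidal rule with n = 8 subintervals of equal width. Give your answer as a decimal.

Δx = (5 − 1)/8 = 0.5.
f(1) = 3, f(1.5) = 2.5, f(2) = 2, f(2.5) = 1.5, f(3) = 1, f(3.5) = 0.5, f(4) = 0, f(4.5) = -0.5, f(5) = -1.
T_8 = (Δx/2)·[f(x_0) + 2f(x_1) + ... + 2f(x_{7}) + f(x_8)].
Sum = 4.

4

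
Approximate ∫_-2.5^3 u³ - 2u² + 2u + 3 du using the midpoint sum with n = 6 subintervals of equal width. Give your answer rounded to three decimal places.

1.799

Δu = (3 − (-2.5))/6 = 11/12.
Midpoints: -49/24, -1.125, -5/24, 17/24, 1.625, 61/24.
f(-49/24) = -247873/13824, f(-1.125) = -1641/512, f(-5/24) = 34387/13824, f(17/24) = 52097/13824, f(1.625) = 2693/512, f(61/24) = 160117/13824.
Sum = Δu · [f(-49/24) + f(-1.125) + f(-5/24) + ...].
Sum ≈ 1.799.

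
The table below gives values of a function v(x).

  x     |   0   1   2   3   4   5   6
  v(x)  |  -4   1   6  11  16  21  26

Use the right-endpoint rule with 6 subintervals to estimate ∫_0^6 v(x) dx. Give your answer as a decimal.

Δx = 1.
Sum = 1·[1 + 6 + 11 + 16 + 21 + 26] = 81.

81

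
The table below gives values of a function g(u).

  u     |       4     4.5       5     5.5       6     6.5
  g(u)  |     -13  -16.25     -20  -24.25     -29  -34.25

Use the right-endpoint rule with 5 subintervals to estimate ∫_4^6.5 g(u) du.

-61.875

Δu = 0.5.
Sum = 0.5·[(-16.25) + (-20) + (-24.25) + (-29) + (-34.25)] = -61.875.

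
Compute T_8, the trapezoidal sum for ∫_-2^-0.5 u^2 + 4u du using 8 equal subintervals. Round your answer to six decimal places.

-4.866211

Δu = (-0.5 − (-2))/8 = 0.1875.
f(-2) = -4, f(-1.8125) = -3.96484375, f(-1.625) = -3.859375, f(-1.4375) = -3.68359375, f(-1.25) = -3.4375, f(-1.0625) = -3.12109375, f(-0.875) = -2.734375, f(-0.6875) = -2.27734375, f(-0.5) = -1.75.
T_8 = (Δu/2)·[f(u_0) + 2f(u_1) + ... + 2f(u_{7}) + f(u_8)].
Sum ≈ -4.866211.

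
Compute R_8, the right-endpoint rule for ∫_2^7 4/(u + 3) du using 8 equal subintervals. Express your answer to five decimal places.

2.65149

Δu = (7 − 2)/8 = 0.625.
Right endpoints: 2.625, 3.25, 3.875, 4.5, 5.125, 5.75, 6.375, 7.
f(2.625) = 32/45, f(3.25) = 0.64, f(3.875) = 32/55, f(4.5) = 8/15, f(5.125) = 32/65, f(5.75) = 16/35, f(6.375) = 32/75, f(7) = 0.4.
Sum = Δu · [f(2.625) + f(3.25) + f(3.875) + ...].
Sum ≈ 2.65149.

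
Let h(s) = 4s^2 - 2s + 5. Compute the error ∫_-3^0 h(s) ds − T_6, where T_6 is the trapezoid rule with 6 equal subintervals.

Exact integral: ∫_-3^0 h(s) ds = 60.
T_6 = 60.5.
Error = 60 − 60.5 = -0.5.

-0.5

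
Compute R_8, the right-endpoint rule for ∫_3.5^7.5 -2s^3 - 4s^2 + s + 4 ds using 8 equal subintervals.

-2213

Δs = (7.5 − 3.5)/8 = 0.5.
Right endpoints: 4, 4.5, 5, 5.5, 6, 6.5, 7, 7.5.
f(4) = -184, f(4.5) = -254.75, f(5) = -341, f(5.5) = -444.25, f(6) = -566, f(6.5) = -707.75, f(7) = -871, f(7.5) = -1057.25.
Sum = Δs · [f(4) + f(4.5) + f(5) + ...].
Sum = -2213.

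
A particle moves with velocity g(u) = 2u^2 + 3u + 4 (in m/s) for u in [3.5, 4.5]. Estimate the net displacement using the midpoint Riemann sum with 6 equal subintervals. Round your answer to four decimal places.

Δu = (4.5 − 3.5)/6 = 1/6.
Midpoints: 43/12, 3.75, 47/12, 49/12, 4.25, 53/12.
g(43/12) = 2911/72, g(3.75) = 43.375, g(47/12) = 3343/72, g(49/12) = 3571/72, g(4.25) = 52.875, g(53/12) = 4051/72.
Sum = Δu · [g(43/12) + g(3.75) + g(47/12) + ...].
Sum ≈ 48.1620.

48.1620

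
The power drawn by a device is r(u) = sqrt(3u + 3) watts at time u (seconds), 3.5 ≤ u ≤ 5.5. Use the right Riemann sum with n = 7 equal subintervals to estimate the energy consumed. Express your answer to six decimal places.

Δu = (5.5 − 3.5)/7 = 2/7.
Right endpoints: 53/14, 57/14, 61/14, 65/14, 69/14, 73/14, 5.5.
r(53/14) ≈ 3.789082, r(57/14) ≈ 3.900549, r(61/14) ≈ 4.008919, r(65/14) ≈ 4.114435, r(69/14) ≈ 4.217311, r(73/14) ≈ 4.317738, r(5.5) ≈ 4.415880.
Sum = Δu · [r(53/14) + r(57/14) + r(61/14) + ...].
Sum ≈ 8.218261.

8.218261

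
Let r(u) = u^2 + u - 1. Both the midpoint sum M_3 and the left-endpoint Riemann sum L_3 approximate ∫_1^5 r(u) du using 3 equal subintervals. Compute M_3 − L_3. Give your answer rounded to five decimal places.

M_3 ≈ 48.7407407.
L_3 ≈ 31.8518519.
M_3 − L_3 ≈ 16.88889.

16.88889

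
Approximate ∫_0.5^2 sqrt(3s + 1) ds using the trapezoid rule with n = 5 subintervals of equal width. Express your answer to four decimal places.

Δs = (2 − 0.5)/5 = 0.3.
f(0.5) ≈ 1.5811, f(0.8) ≈ 1.8439, f(1.1) ≈ 2.0736, f(1.4) ≈ 2.2804, f(1.7) ≈ 2.4698, f(2) ≈ 2.6458.
T_5 = (Δs/2)·[f(s_0) + 2f(s_1) + ... + 2f(s_{4}) + f(s_5)].
Sum ≈ 3.2344.

3.2344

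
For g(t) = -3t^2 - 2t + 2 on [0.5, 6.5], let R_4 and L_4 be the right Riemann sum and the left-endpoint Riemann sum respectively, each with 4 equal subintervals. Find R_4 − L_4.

R_4 = -414.75.
L_4 = -207.75.
R_4 − L_4 = -207.

-207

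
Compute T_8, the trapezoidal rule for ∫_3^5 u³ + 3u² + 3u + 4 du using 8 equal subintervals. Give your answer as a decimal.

266.3125

Δu = (5 − 3)/8 = 0.25.
f(3) = 67, f(3.25) = 79.765625, f(3.5) = 94.125, f(3.75) = 110.171875, f(4) = 128, f(4.25) = 147.703125, f(4.5) = 169.375, f(4.75) = 193.109375, f(5) = 219.
T_8 = (Δu/2)·[f(u_0) + 2f(u_1) + ... + 2f(u_{7}) + f(u_8)].
Sum = 266.3125.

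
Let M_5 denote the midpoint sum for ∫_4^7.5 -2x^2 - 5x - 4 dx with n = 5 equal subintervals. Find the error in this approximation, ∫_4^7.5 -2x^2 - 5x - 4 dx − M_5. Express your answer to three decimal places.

-0.286

Exact integral: ∫_4^7.5 f(x) dx ≈ -353.20833.
M_5 = -352.9225.
Error ≈ -353.20833 − (-352.9225) ≈ -0.286.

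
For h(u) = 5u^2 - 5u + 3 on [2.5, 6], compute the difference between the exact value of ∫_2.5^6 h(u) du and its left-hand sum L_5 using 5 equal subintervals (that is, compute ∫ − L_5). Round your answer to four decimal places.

44.5083

Exact integral: ∫_2.5^6 h(u) du ≈ 270.083333.
L_5 = 225.575.
Error ≈ 270.083333 − 225.575 ≈ 44.5083.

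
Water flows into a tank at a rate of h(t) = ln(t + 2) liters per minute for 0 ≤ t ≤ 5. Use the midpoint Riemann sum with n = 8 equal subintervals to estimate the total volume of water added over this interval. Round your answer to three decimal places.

Δt = (5 − 0)/8 = 0.625.
Midpoints: 0.3125, 0.9375, 1.5625, 2.1875, 2.8125, 3.4375, 4.0625, 4.6875.
h(0.3125) ≈ 0.838, h(0.9375) ≈ 1.078, h(1.5625) ≈ 1.270, h(2.1875) ≈ 1.432, h(2.8125) ≈ 1.571, h(3.4375) ≈ 1.693, h(4.0625) ≈ 1.802, h(4.6875) ≈ 1.900.
Sum = Δt · [h(0.3125) + h(0.9375) + h(1.5625) + ...].
Sum ≈ 7.241.

7.241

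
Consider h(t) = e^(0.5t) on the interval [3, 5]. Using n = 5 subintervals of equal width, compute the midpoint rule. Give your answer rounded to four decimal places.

Δt = (5 − 3)/5 = 0.4.
Midpoints: 3.2, 3.6, 4, 4.4, 4.8.
h(3.2) ≈ 4.9530, h(3.6) ≈ 6.0496, h(4) ≈ 7.3891, h(4.4) ≈ 9.0250, h(4.8) ≈ 11.0232.
Sum = Δt · [h(3.2) + h(3.6) + h(4) + h(4.4) + h(4.8)].
Sum ≈ 15.3760.

15.3760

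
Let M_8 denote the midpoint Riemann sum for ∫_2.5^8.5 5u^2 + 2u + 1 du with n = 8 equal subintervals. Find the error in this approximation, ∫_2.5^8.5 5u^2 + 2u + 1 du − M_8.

1.40625

Exact integral: ∫_2.5^8.5 f(u) du = 1069.5.
M_8 = 1068.09375.
Error = 1069.5 − 1068.09375 = 1.40625.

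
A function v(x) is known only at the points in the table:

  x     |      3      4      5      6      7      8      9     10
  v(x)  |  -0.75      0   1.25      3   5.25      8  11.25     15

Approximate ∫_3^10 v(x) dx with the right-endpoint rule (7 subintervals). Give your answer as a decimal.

43.75

Δx = 1.
Sum = 1·[0 + 1.25 + 3 + 5.25 + 8 + 11.25 + 15] = 43.75.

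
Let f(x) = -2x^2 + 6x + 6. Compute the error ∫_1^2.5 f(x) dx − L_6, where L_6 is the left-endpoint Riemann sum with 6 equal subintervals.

Exact integral: ∫_1^2.5 f(x) dx = 15.
L_6 = 15.15625.
Error = 15 − 15.15625 = -0.15625.

-0.15625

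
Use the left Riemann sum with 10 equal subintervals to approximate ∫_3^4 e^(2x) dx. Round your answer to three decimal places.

1164.181

Δx = (4 − 3)/10 = 0.1.
Left endpoints: 3, 3.1, 3.2, 3.3, 3.4, 3.5, 3.6, 3.7, 3.8, 3.9.
f(3) ≈ 403.429, f(3.1) ≈ 492.749, f(3.2) ≈ 601.845, f(3.3) ≈ 735.095, f(3.4) ≈ 897.847, f(3.5) ≈ 1096.633, f(3.6) ≈ 1339.431, f(3.7) ≈ 1635.984, f(3.8) ≈ 1998.196, f(3.9) ≈ 2440.602.
Sum = Δx · [f(3) + f(3.1) + f(3.2) + ...].
Sum ≈ 1164.181.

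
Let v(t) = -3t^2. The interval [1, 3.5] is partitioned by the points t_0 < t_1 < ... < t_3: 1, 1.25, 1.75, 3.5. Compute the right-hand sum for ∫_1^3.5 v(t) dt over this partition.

Subinterval widths: 0.25, 0.5, 1.75.
Right endpoints: 1.25, 1.75, 3.5.
v(1.25) = -4.6875, v(1.75) = -9.1875, v(3.5) = -36.75.
Sum = Σ Δt_i · v(t_i).
Sum = -70.078125.

-70.078125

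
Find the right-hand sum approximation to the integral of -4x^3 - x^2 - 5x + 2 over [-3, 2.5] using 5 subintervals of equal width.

Δx = (2.5 − (-3))/5 = 1.1.
Right endpoints: -1.9, -0.8, 0.3, 1.4, 2.5.
f(-1.9) = 35.326, f(-0.8) = 7.408, f(0.3) = 0.302, f(1.4) = -17.936, f(2.5) = -79.25.
Sum = Δx · [f(-1.9) + f(-0.8) + f(0.3) + f(1.4) + f(2.5)].
Sum = -59.565.

-59.565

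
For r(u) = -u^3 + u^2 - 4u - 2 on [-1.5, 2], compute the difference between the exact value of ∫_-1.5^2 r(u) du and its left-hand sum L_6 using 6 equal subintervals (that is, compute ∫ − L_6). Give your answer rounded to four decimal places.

-6.9402

Exact integral: ∫_-1.5^2 r(u) du ≈ -9.442708.
L_6 ≈ -2.502459.
Error ≈ -9.442708 − (-2.502459) ≈ -6.9402.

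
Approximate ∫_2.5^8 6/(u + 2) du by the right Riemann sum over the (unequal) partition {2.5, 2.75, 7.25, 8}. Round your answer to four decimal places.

Subinterval widths: 0.25, 4.5, 0.75.
Right endpoints: 2.75, 7.25, 8.
f(2.75) = 24/19, f(7.25) = 24/37, f(8) = 0.6.
Sum = Σ Δu_i · f(u_i).
Sum ≈ 3.6847.

3.6847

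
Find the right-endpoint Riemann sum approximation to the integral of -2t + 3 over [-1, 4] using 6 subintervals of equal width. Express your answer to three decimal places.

-4.167

Δt = (4 − (-1))/6 = 5/6.
Right endpoints: -1/6, 2/3, 1.5, 7/3, 19/6, 4.
f(-1/6) = 10/3, f(2/3) = 5/3, f(1.5) = 0, f(7/3) = -5/3, f(19/6) = -10/3, f(4) = -5.
Sum = Δt · [f(-1/6) + f(2/3) + f(1.5) + ...].
Sum ≈ -4.167.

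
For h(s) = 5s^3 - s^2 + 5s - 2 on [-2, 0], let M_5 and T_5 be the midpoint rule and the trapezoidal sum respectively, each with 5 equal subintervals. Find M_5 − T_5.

M_5 = -36.24.
T_5 = -37.52.
M_5 − T_5 = 1.28.

1.28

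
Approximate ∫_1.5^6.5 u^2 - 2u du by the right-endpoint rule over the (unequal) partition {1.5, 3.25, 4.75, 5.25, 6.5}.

71.796875

Subinterval widths: 1.75, 1.5, 0.5, 1.25.
Right endpoints: 3.25, 4.75, 5.25, 6.5.
f(3.25) = 4.0625, f(4.75) = 13.0625, f(5.25) = 17.0625, f(6.5) = 29.25.
Sum = Σ Δu_i · f(u_i).
Sum = 71.796875.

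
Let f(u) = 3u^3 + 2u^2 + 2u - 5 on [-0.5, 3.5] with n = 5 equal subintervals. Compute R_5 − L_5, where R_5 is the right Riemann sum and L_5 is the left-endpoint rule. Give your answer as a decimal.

128.8

R_5 = 204.18.
L_5 = 75.38.
R_5 − L_5 = 128.8.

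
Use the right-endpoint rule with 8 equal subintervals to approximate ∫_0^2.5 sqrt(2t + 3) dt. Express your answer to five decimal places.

Δt = (2.5 − 0)/8 = 0.3125.
Right endpoints: 0.3125, 0.625, 0.9375, 1.25, 1.5625, 1.875, 2.1875, 2.5.
f(0.3125) ≈ 1.90394, f(0.625) ≈ 2.06155, f(0.9375) ≈ 2.20794, f(1.25) ≈ 2.34521, f(1.5625) ≈ 2.47487, f(1.875) ≈ 2.59808, f(2.1875) ≈ 2.71570, f(2.5) ≈ 2.82843.
Sum = Δt · [f(0.3125) + f(0.625) + f(0.9375) + ...].
Sum ≈ 5.97991.

5.97991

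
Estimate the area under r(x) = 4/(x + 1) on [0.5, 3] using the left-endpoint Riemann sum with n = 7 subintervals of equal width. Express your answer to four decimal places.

4.2371

Δx = (3 − 0.5)/7 = 5/14.
Left endpoints: 0.5, 6/7, 17/14, 11/7, 27/14, 16/7, 37/14.
r(0.5) = 8/3, r(6/7) = 28/13, r(17/14) = 56/31, r(11/7) = 14/9, r(27/14) = 56/41, r(16/7) = 28/23, r(37/14) = 56/51.
Sum = Δx · [r(0.5) + r(6/7) + r(17/14) + ...].
Sum ≈ 4.2371.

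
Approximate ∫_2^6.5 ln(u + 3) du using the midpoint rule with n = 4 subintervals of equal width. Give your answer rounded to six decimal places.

8.845052

Δu = (6.5 − 2)/4 = 1.125.
Midpoints: 2.5625, 3.6875, 4.8125, 5.9375.
f(2.5625) ≈ 1.716048, f(3.6875) ≈ 1.900240, f(4.8125) ≈ 2.055725, f(5.9375) ≈ 2.190256.
Sum = Δu · [f(2.5625) + f(3.6875) + f(4.8125) + f(5.9375)].
Sum ≈ 8.845052.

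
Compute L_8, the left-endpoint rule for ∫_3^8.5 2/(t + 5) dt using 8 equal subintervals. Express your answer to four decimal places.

Δt = (8.5 − 3)/8 = 0.6875.
Left endpoints: 3, 3.6875, 4.375, 5.0625, 5.75, 6.4375, 7.125, 7.8125.
f(3) = 0.25, f(3.6875) = 32/139, f(4.375) = 16/75, f(5.0625) = 32/161, f(5.75) = 8/43, f(6.4375) = 32/183, f(7.125) = 16/97, f(7.8125) = 32/205.
Sum = Δt · [f(3) + f(3.6875) + f(4.375) + ...].
Sum ≈ 1.0823.

1.0823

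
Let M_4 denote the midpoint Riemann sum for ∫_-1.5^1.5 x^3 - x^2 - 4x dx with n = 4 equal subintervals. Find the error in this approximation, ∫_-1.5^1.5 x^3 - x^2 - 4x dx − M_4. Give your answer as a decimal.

-0.140625

Exact integral: ∫_-1.5^1.5 f(x) dx = -2.25.
M_4 = -2.109375.
Error = -2.25 − (-2.109375) = -0.140625.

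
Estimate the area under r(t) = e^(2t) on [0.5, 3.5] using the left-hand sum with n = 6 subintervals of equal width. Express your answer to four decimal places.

318.3165

Δt = (3.5 − 0.5)/6 = 0.5.
Left endpoints: 0.5, 1, 1.5, 2, 2.5, 3.
r(0.5) ≈ 2.7183, r(1) ≈ 7.3891, r(1.5) ≈ 20.0855, r(2) ≈ 54.5982, r(2.5) ≈ 148.4132, r(3) ≈ 403.4288.
Sum = Δt · [r(0.5) + r(1) + r(1.5) + ...].
Sum ≈ 318.3165.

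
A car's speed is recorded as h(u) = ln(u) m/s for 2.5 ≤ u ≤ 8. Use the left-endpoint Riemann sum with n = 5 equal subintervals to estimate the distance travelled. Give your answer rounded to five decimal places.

8.17758

Δu = (8 − 2.5)/5 = 1.1.
Left endpoints: 2.5, 3.6, 4.7, 5.8, 6.9.
h(2.5) ≈ 0.91629, h(3.6) ≈ 1.28093, h(4.7) ≈ 1.54756, h(5.8) ≈ 1.75786, h(6.9) ≈ 1.93152.
Sum = Δu · [h(2.5) + h(3.6) + h(4.7) + h(5.8) + h(6.9)].
Sum ≈ 8.17758.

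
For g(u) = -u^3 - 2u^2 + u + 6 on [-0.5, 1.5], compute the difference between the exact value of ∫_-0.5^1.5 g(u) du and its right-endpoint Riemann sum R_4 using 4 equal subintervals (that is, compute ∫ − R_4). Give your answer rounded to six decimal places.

Exact integral: ∫_-0.5^1.5 g(u) du ≈ 9.41666667.
R_4 = 7.75.
Error ≈ 9.41666667 − 7.75 ≈ 1.666667.

1.666667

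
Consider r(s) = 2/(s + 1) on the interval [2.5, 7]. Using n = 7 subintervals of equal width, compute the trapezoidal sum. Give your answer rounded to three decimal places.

Δs = (7 − 2.5)/7 = 9/14.
r(2.5) = 4/7, r(22/7) = 14/29, r(53/14) = 28/67, r(31/7) = 7/19, r(71/14) = 28/85, r(40/7) = 14/47, r(89/14) = 28/103, r(7) = 0.25.
T_7 = (Δs/2)·[r(s_0) + 2r(s_1) + ... + 2r(s_{6}) + r(s_7)].
Sum ≈ 1.658.

1.658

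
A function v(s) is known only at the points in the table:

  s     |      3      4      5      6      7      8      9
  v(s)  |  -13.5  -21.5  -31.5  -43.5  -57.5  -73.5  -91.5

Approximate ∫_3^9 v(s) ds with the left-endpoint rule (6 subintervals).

-241

Δs = 1.
Sum = 1·[(-13.5) + (-21.5) + (-31.5) + (-43.5) + (-57.5) + (-73.5)] = -241.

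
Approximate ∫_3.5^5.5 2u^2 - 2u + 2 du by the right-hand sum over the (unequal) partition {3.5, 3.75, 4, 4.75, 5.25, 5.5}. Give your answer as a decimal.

Subinterval widths: 0.25, 0.25, 0.75, 0.5, 0.25.
Right endpoints: 3.75, 4, 4.75, 5.25, 5.5.
f(3.75) = 22.625, f(4) = 26, f(4.75) = 37.625, f(5.25) = 46.625, f(5.5) = 51.5.
Sum = Σ Δu_i · f(u_i).
Sum = 76.5625.

76.5625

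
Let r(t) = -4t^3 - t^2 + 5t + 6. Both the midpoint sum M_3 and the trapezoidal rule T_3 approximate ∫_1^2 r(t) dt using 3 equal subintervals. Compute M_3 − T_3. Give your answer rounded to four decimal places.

M_3 ≈ -3.657407.
T_3 ≈ -4.185185.
M_3 − T_3 ≈ 0.5278.

0.5278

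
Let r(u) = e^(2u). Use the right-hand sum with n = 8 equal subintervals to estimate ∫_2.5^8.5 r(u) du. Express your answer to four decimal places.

23319354.5765

Δu = (8.5 − 2.5)/8 = 0.75.
Right endpoints: 3.25, 4, 4.75, 5.5, 6.25, 7, 7.75, 8.5.
r(3.25) ≈ 665.1416, r(4) ≈ 2980.9580, r(4.75) ≈ 13359.7268, r(5.5) ≈ 59874.1417, r(6.25) ≈ 268337.2865, r(7) ≈ 1202604.2842, r(7.75) ≈ 5389698.4763, r(8.5) ≈ 24154952.7536.
Sum = Δu · [r(3.25) + r(4) + r(4.75) + ...].
Sum ≈ 23319354.5765.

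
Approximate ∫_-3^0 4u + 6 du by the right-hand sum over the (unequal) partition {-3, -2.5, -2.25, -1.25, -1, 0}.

Subinterval widths: 0.5, 0.25, 1, 0.25, 1.
Right endpoints: -2.5, -2.25, -1.25, -1, 0.
f(-2.5) = -4, f(-2.25) = -3, f(-1.25) = 1, f(-1) = 2, f(0) = 6.
Sum = Σ Δu_i · f(u_i).
Sum = 4.75.

4.75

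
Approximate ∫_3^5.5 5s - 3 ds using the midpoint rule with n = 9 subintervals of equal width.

Δs = (5.5 − 3)/9 = 5/18.
Midpoints: 113/36, 41/12, 133/36, 143/36, 4.25, 163/36, 173/36, 61/12, 193/36.
f(113/36) = 457/36, f(41/12) = 169/12, f(133/36) = 557/36, f(143/36) = 607/36, f(4.25) = 18.25, f(163/36) = 707/36, f(173/36) = 757/36, f(61/12) = 269/12, f(193/36) = 857/36.
Sum = Δs · [f(113/36) + f(41/12) + f(133/36) + ...].
Sum = 45.625.

45.625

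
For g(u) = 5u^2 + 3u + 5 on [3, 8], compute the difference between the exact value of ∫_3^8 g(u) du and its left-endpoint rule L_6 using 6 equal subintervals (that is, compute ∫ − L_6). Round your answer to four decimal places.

Exact integral: ∫_3^8 g(u) du ≈ 915.833333.
L_6 ≈ 797.893519.
Error ≈ 915.833333 − 797.893519 ≈ 117.9398.

117.9398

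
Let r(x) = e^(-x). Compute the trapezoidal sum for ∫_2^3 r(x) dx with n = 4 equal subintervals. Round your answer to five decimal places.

0.08599

Δx = (3 − 2)/4 = 0.25.
r(2) ≈ 0.13534, r(2.25) ≈ 0.10540, r(2.5) ≈ 0.08208, r(2.75) ≈ 0.06393, r(3) ≈ 0.04979.
T_4 = (Δx/2)·[r(x_0) + 2r(x_1) + 2r(x_2) + 2r(x_3) + r(x_4)].
Sum ≈ 0.08599.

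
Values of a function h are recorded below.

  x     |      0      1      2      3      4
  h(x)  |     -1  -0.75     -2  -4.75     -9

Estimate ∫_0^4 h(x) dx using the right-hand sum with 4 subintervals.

Δx = 1.
Sum = 1·[(-0.75) + (-2) + (-4.75) + (-9)] = -16.5.

-16.5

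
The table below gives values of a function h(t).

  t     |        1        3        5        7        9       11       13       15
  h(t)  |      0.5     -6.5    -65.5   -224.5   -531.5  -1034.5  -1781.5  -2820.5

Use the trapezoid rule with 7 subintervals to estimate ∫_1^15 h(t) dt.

-10108

Δt = 2.
T_7 = (2/2)·[0.5 + 2·(-6.5) + 2·(-65.5) + 2·(-224.5) + 2·(-531.5) + 2·(-1034.5) + 2·(-1781.5) + (-2820.5)] = -10108.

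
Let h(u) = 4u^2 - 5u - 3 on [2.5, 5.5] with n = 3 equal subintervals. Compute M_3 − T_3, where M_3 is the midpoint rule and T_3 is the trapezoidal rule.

-3

M_3 = 131.
T_3 = 134.
M_3 − T_3 = -3.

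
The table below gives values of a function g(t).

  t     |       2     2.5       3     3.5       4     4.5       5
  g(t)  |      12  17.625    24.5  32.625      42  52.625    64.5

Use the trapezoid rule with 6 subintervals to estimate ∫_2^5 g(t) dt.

103.8125

Δt = 0.5.
T_6 = (0.5/2)·[12 + 2·17.625 + 2·24.5 + 2·32.625 + 2·42 + 2·52.625 + 64.5] = 103.8125.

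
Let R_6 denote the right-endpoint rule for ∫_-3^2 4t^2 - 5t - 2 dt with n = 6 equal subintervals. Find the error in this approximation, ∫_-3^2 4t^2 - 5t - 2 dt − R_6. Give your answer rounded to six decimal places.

16.435185

Exact integral: ∫_-3^2 f(t) dt ≈ 49.16666667.
R_6 ≈ 32.73148148.
Error ≈ 49.16666667 − 32.73148148 ≈ 16.435185.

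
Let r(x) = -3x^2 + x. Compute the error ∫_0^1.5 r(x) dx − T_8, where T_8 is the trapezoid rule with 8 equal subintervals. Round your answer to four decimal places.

0.0264

Exact integral: ∫_0^1.5 r(x) dx = -2.25.
T_8 ≈ -2.276367.
Error ≈ -2.25 − (-2.276367) ≈ 0.0264.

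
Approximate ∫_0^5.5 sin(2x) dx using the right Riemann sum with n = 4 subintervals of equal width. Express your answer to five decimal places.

Δx = (5.5 − 0)/4 = 1.375.
Right endpoints: 1.375, 2.75, 4.125, 5.5.
f(1.375) ≈ 0.38166, f(2.75) ≈ -0.70554, f(4.125) ≈ 0.92260, f(5.5) ≈ -0.99999.
Sum = Δx · [f(1.375) + f(2.75) + f(4.125) + f(5.5)].
Sum ≈ -0.55174.

-0.55174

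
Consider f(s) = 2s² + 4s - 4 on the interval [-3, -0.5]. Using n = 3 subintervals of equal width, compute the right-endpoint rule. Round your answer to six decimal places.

-12.129630

Δs = (-0.5 − (-3))/3 = 5/6.
Right endpoints: -13/6, -4/3, -0.5.
f(-13/6) = -59/18, f(-4/3) = -52/9, f(-0.5) = -5.5.
Sum = Δs · [f(-13/6) + f(-4/3) + f(-0.5)].
Sum ≈ -12.129630.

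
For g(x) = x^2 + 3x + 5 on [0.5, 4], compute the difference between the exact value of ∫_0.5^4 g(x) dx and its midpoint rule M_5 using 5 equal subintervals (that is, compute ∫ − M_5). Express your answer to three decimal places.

Exact integral: ∫_0.5^4 g(x) dx ≈ 62.41667.
M_5 = 62.27375.
Error ≈ 62.41667 − 62.27375 ≈ 0.143.

0.143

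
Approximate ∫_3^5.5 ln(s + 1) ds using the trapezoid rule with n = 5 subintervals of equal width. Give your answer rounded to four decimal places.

Δs = (5.5 − 3)/5 = 0.5.
f(3) ≈ 1.3863, f(3.5) ≈ 1.5041, f(4) ≈ 1.6094, f(4.5) ≈ 1.7047, f(5) ≈ 1.7918, f(5.5) ≈ 1.8718.
T_5 = (Δs/2)·[f(s_0) + 2f(s_1) + ... + 2f(s_{4}) + f(s_5)].
Sum ≈ 4.1195.

4.1195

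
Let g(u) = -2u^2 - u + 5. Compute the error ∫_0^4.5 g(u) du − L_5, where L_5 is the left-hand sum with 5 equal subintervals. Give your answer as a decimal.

Exact integral: ∫_0^4.5 g(u) du = -48.375.
L_5 = -29.34.
Error = -48.375 − (-29.34) = -19.035.

-19.035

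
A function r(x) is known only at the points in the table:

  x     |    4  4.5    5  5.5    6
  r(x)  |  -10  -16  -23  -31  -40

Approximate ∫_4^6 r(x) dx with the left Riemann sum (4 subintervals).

Δx = 0.5.
Sum = 0.5·[(-10) + (-16) + (-23) + (-31)] = -40.

-40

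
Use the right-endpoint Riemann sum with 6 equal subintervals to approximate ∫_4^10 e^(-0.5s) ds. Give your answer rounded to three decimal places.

Δs = (10 − 4)/6 = 1.
Right endpoints: 5, 6, 7, 8, 9, 10.
f(5) ≈ 0.082, f(6) ≈ 0.050, f(7) ≈ 0.030, f(8) ≈ 0.018, f(9) ≈ 0.011, f(10) ≈ 0.007.
Sum = Δs · [f(5) + f(6) + f(7) + ...].
Sum ≈ 0.198.

0.198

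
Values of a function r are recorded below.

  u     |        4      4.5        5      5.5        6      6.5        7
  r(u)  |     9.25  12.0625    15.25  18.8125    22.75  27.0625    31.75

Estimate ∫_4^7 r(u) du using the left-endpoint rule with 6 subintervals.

52.59375

Δu = 0.5.
Sum = 0.5·[9.25 + 12.0625 + 15.25 + 18.8125 + 22.75 + 27.0625] = 52.59375.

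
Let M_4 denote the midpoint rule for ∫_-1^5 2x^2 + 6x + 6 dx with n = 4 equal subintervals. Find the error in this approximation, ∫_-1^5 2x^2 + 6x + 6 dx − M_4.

2.25

Exact integral: ∫_-1^5 f(x) dx = 192.
M_4 = 189.75.
Error = 192 − 189.75 = 2.25.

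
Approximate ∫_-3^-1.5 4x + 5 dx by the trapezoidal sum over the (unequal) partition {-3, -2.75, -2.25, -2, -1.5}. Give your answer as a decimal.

Subinterval widths: 0.25, 0.5, 0.25, 0.5.
f(-3) = -7, f(-2.75) = -6, f(-2.25) = -4, f(-2) = -3, f(-1.5) = -1.
On each subinterval the trapezoid contributes (Δx_i/2)·[f(x_{i-1}) + f(x_i)].
Sum = -6.

-6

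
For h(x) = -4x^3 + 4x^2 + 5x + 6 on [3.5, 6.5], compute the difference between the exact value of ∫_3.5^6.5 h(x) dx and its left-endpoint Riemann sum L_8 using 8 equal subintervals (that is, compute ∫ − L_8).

Exact integral: ∫_3.5^6.5 h(x) dx = -1233.
L_8 = -1088.4375.
Error = -1233 − (-1088.4375) = -144.5625.

-144.5625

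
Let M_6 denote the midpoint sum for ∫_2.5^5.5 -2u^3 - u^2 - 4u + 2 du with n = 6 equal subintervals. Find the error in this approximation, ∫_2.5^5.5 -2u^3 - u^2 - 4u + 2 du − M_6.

Exact integral: ∫_2.5^5.5 f(u) du = -530.25.
M_6 = -528.6875.
Error = -530.25 − (-528.6875) = -1.5625.

-1.5625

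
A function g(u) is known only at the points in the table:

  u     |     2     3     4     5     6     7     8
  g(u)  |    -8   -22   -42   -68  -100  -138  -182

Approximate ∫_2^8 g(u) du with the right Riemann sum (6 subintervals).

-552

Δu = 1.
Sum = 1·[(-22) + (-42) + (-68) + (-100) + (-138) + (-182)] = -552.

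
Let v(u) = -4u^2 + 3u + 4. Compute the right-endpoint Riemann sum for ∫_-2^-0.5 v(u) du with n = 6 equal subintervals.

-7.75

Δu = (-0.5 − (-2))/6 = 0.25.
Right endpoints: -1.75, -1.5, -1.25, -1, -0.75, -0.5.
v(-1.75) = -13.5, v(-1.5) = -9.5, v(-1.25) = -6, v(-1) = -3, v(-0.75) = -0.5, v(-0.5) = 1.5.
Sum = Δu · [v(-1.75) + v(-1.5) + v(-1.25) + ...].
Sum = -7.75.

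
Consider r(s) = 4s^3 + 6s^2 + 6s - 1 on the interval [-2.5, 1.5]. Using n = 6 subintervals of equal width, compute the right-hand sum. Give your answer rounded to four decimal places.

13.3333

Δs = (1.5 − (-2.5))/6 = 2/3.
Right endpoints: -11/6, -7/6, -0.5, 1/6, 5/6, 1.5.
r(-11/6) = -445/27, r(-7/6) = -167/27, r(-0.5) = -3, r(1/6) = 5/27, r(5/6) = 283/27, r(1.5) = 35.
Sum = Δs · [r(-11/6) + r(-7/6) + r(-0.5) + ...].
Sum ≈ 13.3333.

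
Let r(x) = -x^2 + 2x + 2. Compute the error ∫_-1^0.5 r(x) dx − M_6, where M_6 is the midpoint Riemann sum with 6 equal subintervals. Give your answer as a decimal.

-0.0078125

Exact integral: ∫_-1^0.5 r(x) dx = 1.875.
M_6 = 1.8828125.
Error = 1.875 − 1.8828125 = -0.0078125.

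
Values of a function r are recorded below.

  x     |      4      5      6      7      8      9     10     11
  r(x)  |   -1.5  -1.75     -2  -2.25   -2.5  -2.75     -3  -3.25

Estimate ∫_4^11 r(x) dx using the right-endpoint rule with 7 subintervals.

Δx = 1.
Sum = 1·[(-1.75) + (-2) + (-2.25) + (-2.5) + (-2.75) + (-3) + (-3.25)] = -17.5.

-17.5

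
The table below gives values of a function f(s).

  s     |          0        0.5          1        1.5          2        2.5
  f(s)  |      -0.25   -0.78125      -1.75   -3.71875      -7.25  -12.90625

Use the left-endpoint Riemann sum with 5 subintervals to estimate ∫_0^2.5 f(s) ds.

-6.875

Δs = 0.5.
Sum = 0.5·[(-0.25) + (-0.78125) + (-1.75) + (-3.71875) + (-7.25)] = -6.875.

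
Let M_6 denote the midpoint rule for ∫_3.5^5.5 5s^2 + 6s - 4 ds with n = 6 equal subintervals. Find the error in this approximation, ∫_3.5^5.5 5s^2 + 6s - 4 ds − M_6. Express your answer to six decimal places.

Exact integral: ∫_3.5^5.5 f(s) ds ≈ 251.83333333.
M_6 ≈ 251.74074074.
Error ≈ 251.83333333 − 251.74074074 ≈ 0.092593.

0.092593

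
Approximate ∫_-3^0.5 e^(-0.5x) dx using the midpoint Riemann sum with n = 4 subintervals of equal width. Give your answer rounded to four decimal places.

Δx = (0.5 − (-3))/4 = 0.875.
Midpoints: -2.5625, -1.6875, -0.8125, 0.0625.
f(-2.5625) ≈ 3.6011, f(-1.6875) ≈ 2.3251, f(-0.8125) ≈ 1.5012, f(0.0625) ≈ 0.9692.
Sum = Δx · [f(-2.5625) + f(-1.6875) + f(-0.8125) + f(0.0625)].
Sum ≈ 7.3470.

7.3470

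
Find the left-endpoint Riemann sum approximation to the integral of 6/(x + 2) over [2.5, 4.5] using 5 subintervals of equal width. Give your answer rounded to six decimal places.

2.290455

Δx = (4.5 − 2.5)/5 = 0.4.
Left endpoints: 2.5, 2.9, 3.3, 3.7, 4.1.
f(2.5) = 4/3, f(2.9) = 60/49, f(3.3) = 60/53, f(3.7) = 20/19, f(4.1) = 60/61.
Sum = Δx · [f(2.5) + f(2.9) + f(3.3) + f(3.7) + f(4.1)].
Sum ≈ 2.290455.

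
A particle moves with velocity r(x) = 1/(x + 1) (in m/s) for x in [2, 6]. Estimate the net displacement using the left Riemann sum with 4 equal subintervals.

0.95

Δx = (6 − 2)/4 = 1.
Left endpoints: 2, 3, 4, 5.
r(2) = 1/3, r(3) = 0.25, r(4) = 0.2, r(5) = 1/6.
Sum = Δx · [r(2) + r(3) + r(4) + r(5)].
Sum = 0.95.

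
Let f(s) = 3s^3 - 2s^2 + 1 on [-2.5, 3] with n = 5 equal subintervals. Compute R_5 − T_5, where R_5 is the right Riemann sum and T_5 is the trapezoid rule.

67.30625

R_5 = 76.12.
T_5 = 8.81375.
R_5 − T_5 = 67.30625.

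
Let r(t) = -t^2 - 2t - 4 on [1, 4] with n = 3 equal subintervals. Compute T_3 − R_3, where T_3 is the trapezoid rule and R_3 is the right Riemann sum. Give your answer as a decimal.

10.5

T_3 = -48.5.
R_3 = -59.
T_3 − R_3 = 10.5.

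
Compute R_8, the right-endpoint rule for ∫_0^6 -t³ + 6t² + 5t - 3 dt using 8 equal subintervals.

Δt = (6 − 0)/8 = 0.75.
Right endpoints: 0.75, 1.5, 2.25, 3, 3.75, 4.5, 5.25, 6.
f(0.75) = 3.703125, f(1.5) = 14.625, f(2.25) = 27.234375, f(3) = 39, f(3.75) = 47.390625, f(4.5) = 49.875, f(5.25) = 43.921875, f(6) = 27.
Sum = Δt · [f(0.75) + f(1.5) + f(2.25) + ...].
Sum = 189.5625.

189.5625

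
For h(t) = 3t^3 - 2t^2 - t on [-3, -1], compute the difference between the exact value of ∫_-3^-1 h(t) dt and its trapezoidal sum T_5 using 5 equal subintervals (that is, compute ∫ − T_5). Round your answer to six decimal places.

1.066667

Exact integral: ∫_-3^-1 h(t) dt ≈ -73.33333333.
T_5 = -74.4.
Error ≈ -73.33333333 − (-74.4) ≈ 1.066667.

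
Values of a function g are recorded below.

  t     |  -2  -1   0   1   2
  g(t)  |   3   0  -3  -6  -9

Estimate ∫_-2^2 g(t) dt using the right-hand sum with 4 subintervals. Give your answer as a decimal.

Δt = 1.
Sum = 1·[0 + (-3) + (-6) + (-9)] = -18.

-18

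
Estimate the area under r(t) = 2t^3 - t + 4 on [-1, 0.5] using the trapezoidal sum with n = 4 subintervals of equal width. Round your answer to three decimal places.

Δt = (0.5 − (-1))/4 = 0.375.
r(-1) = 3, r(-0.625) = 4.13671875, r(-0.25) = 4.21875, r(0.125) = 3.87890625, r(0.5) = 3.75.
T_4 = (Δt/2)·[r(t_0) + 2r(t_1) + 2r(t_2) + 2r(t_3) + r(t_4)].
Sum ≈ 5.854.

5.854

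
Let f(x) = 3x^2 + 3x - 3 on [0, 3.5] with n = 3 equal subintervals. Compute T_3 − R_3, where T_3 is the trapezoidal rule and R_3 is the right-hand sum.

T_3 ≈ 53.131944.
R_3 ≈ 80.694444.
T_3 − R_3 = -27.5625.

-27.5625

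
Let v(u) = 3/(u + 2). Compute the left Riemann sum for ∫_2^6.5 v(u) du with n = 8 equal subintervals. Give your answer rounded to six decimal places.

2.376828

Δu = (6.5 − 2)/8 = 0.5625.
Left endpoints: 2, 2.5625, 3.125, 3.6875, 4.25, 4.8125, 5.375, 5.9375.
v(2) = 0.75, v(2.5625) = 48/73, v(3.125) = 24/41, v(3.6875) = 48/91, v(4.25) = 0.48, v(4.8125) = 48/109, v(5.375) = 24/59, v(5.9375) = 48/127.
Sum = Δu · [v(2) + v(2.5625) + v(3.125) + ...].
Sum ≈ 2.376828.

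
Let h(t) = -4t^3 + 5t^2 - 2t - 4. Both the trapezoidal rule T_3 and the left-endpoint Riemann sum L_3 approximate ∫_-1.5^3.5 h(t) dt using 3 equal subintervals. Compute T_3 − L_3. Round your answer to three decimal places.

T_3 ≈ -114.12037.
L_3 ≈ 6.71296.
T_3 − L_3 ≈ -120.833.

-120.833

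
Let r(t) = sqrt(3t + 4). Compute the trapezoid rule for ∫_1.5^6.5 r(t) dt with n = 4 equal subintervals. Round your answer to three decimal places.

Δt = (6.5 − 1.5)/4 = 1.25.
r(1.5) ≈ 2.915, r(2.75) ≈ 3.500, r(4) ≈ 4.000, r(5.25) ≈ 4.444, r(6.5) ≈ 4.848.
T_4 = (Δt/2)·[r(t_0) + 2r(t_1) + 2r(t_2) + 2r(t_3) + r(t_4)].
Sum ≈ 19.782.

19.782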